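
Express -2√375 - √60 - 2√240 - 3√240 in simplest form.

2√375 = 10*√15; √60 = 2*√15; 2√240 = 8*√15; 3√240 = 12*√15
Combine: (-10 - 2 - 8 - 12)·√15 = -32*√15

-32*√15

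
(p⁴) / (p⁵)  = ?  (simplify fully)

Quotient: (p^-1)

1/p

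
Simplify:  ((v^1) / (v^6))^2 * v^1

v^(-9)

Inside the bracket: (v^-5)
Raise to the power 2: (v^-10)
Multiply by v^1: add exponents.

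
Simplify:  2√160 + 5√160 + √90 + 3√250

2√160 = 8*√10; 5√160 = 20*√10; √90 = 3*√10; 3√250 = 15*√10
Combine: (8 + 20 + 3 + 15)·√10 = 46*√10

46*√10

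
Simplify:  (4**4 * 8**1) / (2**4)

2**7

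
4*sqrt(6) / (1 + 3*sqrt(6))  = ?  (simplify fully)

Multiply numerator and denominator by -3*sqrt(6) + 1.
Denominator becomes -53; numerator becomes -72 + 4*sqrt(6).

(-4*sqrt(6) + 72)/53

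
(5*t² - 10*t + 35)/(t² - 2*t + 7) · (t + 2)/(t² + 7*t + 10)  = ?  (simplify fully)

Factor: 5*t² - 10*t + 35 = 5·(t² - 2*t + 7);  t² + 7*t + 10 = (t + 5)·(t + 2)
Cancel the common factors (t² - 2*t + 7), (t + 2).

5/(t + 5)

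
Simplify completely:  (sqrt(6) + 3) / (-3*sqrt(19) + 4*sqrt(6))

Multiply numerator and denominator by 4*sqrt(6) + 3*sqrt(19).
Denominator becomes -75; numerator becomes 24 + 12*sqrt(6) + 3*sqrt(114) + 9*sqrt(19).

(-3*sqrt(19) - sqrt(114) - 4*sqrt(6) - 8)/25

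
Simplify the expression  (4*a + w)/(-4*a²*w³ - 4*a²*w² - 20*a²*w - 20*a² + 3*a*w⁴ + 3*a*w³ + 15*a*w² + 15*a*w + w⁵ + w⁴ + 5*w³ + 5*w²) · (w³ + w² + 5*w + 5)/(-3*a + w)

Factor: -4*a²*w³ - 4*a²*w² - 20*a²*w - 20*a² + 3*a*w⁴ + 3*a*w³ + 15*a*w² + 15*a*w + w⁵ + w⁴ + 5*w³ + 5*w² = (w + 1)·(w² + 5)·(-a + w)·(4*a + w);  w³ + w² + 5*w + 5 = (w + 1)·(w² + 5)
Cancel the common factors (w² + 5), (4*a + w), (w + 1).

1/(3*a² - 4*a*w + w²)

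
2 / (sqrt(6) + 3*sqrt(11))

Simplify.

(-2*sqrt(6) + 6*sqrt(11))/93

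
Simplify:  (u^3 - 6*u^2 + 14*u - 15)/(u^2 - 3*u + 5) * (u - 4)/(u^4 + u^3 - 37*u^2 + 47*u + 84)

1/(u^2 + 8*u + 7)

Factor: u^3 - 6*u^2 + 14*u - 15 = (u - 3)*(u^2 - 3*u + 5);  u^4 + u^3 - 37*u^2 + 47*u + 84 = (u - 4)*(u - 3)*(u + 1)*(u + 7)
Cancel the common factors (u^2 - 3*u + 5), (u - 4), (u - 3).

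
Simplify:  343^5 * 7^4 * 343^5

343^5 = 7^15; 7^4 = 7^4; 343^5 = 7^15
Combine exponents: 7^34

7^34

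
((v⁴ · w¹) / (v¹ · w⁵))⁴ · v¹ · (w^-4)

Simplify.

Inside the bracket: v³ · (w^-4)
Raise to the power 4: v^12 · (w^-16)
Multiply by v¹ · (w^-4): add exponents.

v^13/w^20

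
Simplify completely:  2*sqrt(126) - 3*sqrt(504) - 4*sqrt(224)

2*sqrt(126) = 6*sqrt(14); 3*sqrt(504) = 18*sqrt(14); 4*sqrt(224) = 16*sqrt(14)
Combine: (6 - 18 - 16)·sqrt(14) = -28*sqrt(14)

-28*sqrt(14)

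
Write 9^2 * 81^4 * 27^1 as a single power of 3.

9^2 = 3^4; 81^4 = 3^16; 27^1 = 3^3
Combine exponents: 3^23

3^23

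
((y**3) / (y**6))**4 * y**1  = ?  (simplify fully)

Inside the bracket: (y**-3)
Raise to the power 4: (y**-12)
Multiply by y**1: add exponents.

y**(-11)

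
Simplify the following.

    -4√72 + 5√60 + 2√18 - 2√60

4√72 = 24*√2; 5√60 = 10*√15; 2√18 = 6*√2; 2√60 = 4*√15

-18*√2 + 6*√15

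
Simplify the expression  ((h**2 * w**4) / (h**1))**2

Inside the bracket: h**1 * w**4
Raise to the power 2: h**2 * w**8

h**2*w**8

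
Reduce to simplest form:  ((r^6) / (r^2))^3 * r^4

r^16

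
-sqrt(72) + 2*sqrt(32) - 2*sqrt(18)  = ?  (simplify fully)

-4*sqrt(2)

sqrt(72) = 6*sqrt(2); 2*sqrt(32) = 8*sqrt(2); 2*sqrt(18) = 6*sqrt(2)
Combine: (-6 + 8 - 6)·sqrt(2) = -4*sqrt(2)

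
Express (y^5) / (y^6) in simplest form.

1/y

Quotient: (y^-1)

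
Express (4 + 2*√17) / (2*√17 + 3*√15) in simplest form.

Multiply numerator and denominator by -3*√15 + 2*√17.
Denominator becomes -67; numerator becomes -6*√255 - 12*√15 + 8*√17 + 68.

(-68 - 8*√17 + 12*√15 + 6*√255)/67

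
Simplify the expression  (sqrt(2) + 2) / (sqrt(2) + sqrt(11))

(-2*sqrt(2) - 2 + sqrt(22) + 2*sqrt(11))/9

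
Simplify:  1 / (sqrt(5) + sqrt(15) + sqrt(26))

Group as (sqrt(5) + sqrt(26)) + sqrt(15); multiply by (sqrt(5) + sqrt(26)) - sqrt(15), then rationalise the remaining surd.

(-5*sqrt(78) - 3*sqrt(26) + 8*sqrt(15) + 18*sqrt(5))/132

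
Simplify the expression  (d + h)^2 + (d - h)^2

Only the even-power cross terms survive.

2*d^2 + 2*h^2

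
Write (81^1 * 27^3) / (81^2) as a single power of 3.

81^1 = 3^4; 27^3 = 3^9; 81^2 = 3^8
Combine exponents: 3^5

3^5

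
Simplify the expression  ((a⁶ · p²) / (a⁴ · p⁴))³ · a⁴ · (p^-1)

Inside the bracket: a² · (p^-2)
Raise to the power 3: a⁶ · (p^-6)
Multiply by a⁴ · (p^-1): add exponents.

a^10/p⁷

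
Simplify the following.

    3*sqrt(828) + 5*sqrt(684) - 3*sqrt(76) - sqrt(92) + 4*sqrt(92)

3*sqrt(828) = 18*sqrt(23); 5*sqrt(684) = 30*sqrt(19); 3*sqrt(76) = 6*sqrt(19); sqrt(92) = 2*sqrt(23); 4*sqrt(92) = 8*sqrt(23)

24*sqrt(19) + 24*sqrt(23)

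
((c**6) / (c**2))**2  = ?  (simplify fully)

Inside the bracket: c**4
Raise to the power 2: c**8

c**8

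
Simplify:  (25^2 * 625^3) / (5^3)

25^2 = 5^4; 625^3 = 5^12; 5^3 = 5^3
Combine exponents: 5^13

5^13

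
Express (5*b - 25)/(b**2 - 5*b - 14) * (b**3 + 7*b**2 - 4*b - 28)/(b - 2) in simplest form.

Factor: 5*b - 25 = 5*(b - 5);  b**2 - 5*b - 14 = (b - 7)*(b + 2);  b**3 + 7*b**2 - 4*b - 28 = (b - 2)*(b + 2)*(b + 7)
Cancel the common factors (b + 2), (b - 2).

(5*b**2 + 10*b - 175)/(b - 7)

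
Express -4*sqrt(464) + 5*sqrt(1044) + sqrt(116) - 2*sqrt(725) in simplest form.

4*sqrt(464) = 16*sqrt(29); 5*sqrt(1044) = 30*sqrt(29); sqrt(116) = 2*sqrt(29); 2*sqrt(725) = 10*sqrt(29)
Combine: (-16 + 30 + 2 - 10)·sqrt(29) = 6*sqrt(29)

6*sqrt(29)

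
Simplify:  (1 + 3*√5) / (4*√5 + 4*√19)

Multiply numerator and denominator by -4*√19 + 4*√5.
Denominator becomes -224; numerator becomes -12*√95 - 4*√19 + 4*√5 + 60.

(-15 - √5 + √19 + 3*√95)/56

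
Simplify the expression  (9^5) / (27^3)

3^1

9^5 = 3^10; 27^3 = 3^9
Combine exponents: 3^1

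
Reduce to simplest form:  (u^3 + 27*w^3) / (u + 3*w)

u^2 - 3*u*w + 9*w^2

(3*w)^3 + u^3 = (u + 3*w)(u^2 - 3*u*w + 9*w^2).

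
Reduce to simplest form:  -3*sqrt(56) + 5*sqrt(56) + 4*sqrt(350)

3*sqrt(56) = 6*sqrt(14); 5*sqrt(56) = 10*sqrt(14); 4*sqrt(350) = 20*sqrt(14)
Combine: (-6 + 10 + 20)·sqrt(14) = 24*sqrt(14)

24*sqrt(14)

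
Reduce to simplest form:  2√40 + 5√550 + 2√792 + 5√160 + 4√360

48*√10 + 37*√22

2√40 = 4*√10; 5√550 = 25*√22; 2√792 = 12*√22; 5√160 = 20*√10; 4√360 = 24*√10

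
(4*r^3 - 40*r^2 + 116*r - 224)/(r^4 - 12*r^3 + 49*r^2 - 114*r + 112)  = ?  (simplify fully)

Factor: 4*r^3 - 40*r^2 + 116*r - 224 = 4*(r - 7)*(r^2 - 3*r + 8);  r^4 - 12*r^3 + 49*r^2 - 114*r + 112 = (r^2 - 3*r + 8)*(r - 2)*(r - 7)
Cancel the common factors (r^2 - 3*r + 8), (r - 7).

4/(r - 2)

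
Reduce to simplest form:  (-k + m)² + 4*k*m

(k + m)²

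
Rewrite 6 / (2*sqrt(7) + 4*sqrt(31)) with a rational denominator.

(-sqrt(7) + 2*sqrt(31))/39

Multiply numerator and denominator by -2*sqrt(7) + 4*sqrt(31).
Denominator becomes 468; numerator becomes -12*sqrt(7) + 24*sqrt(31).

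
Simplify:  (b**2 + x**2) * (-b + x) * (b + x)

-b**4 + x**4

Pair the conjugate factors: (x+b)(x-b) = -b**2 + x**2, then repeat with the next factor.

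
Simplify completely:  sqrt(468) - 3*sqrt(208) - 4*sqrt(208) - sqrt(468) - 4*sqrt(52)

sqrt(468) = 6*sqrt(13); 3*sqrt(208) = 12*sqrt(13); 4*sqrt(208) = 16*sqrt(13); sqrt(468) = 6*sqrt(13); 4*sqrt(52) = 8*sqrt(13)
Combine: (6 - 12 - 16 - 6 - 8)·sqrt(13) = -36*sqrt(13)

-36*sqrt(13)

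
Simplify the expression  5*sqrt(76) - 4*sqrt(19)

6*sqrt(19)

5*sqrt(76) = 10*sqrt(19); 4*sqrt(19) = 4*sqrt(19)
Combine: (10 - 4)·sqrt(19) = 6*sqrt(19)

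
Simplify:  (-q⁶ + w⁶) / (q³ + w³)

-q³ + w³

Difference of sixth powers: factor out (q³ + w³).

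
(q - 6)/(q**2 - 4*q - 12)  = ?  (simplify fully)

1/(q + 2)

Factor: q**2 - 4*q - 12 = (q - 6)*(q + 2)
Cancel the common factor (q - 6).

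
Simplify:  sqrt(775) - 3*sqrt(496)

-7*sqrt(31)

sqrt(775) = 5*sqrt(31); 3*sqrt(496) = 12*sqrt(31)
Combine: (5 - 12)·sqrt(31) = -7*sqrt(31)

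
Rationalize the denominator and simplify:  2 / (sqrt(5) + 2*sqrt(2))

(-2*sqrt(5) + 4*sqrt(2))/3

Multiply numerator and denominator by -sqrt(5) + 2*sqrt(2).
Denominator becomes 3; numerator becomes -2*sqrt(5) + 4*sqrt(2).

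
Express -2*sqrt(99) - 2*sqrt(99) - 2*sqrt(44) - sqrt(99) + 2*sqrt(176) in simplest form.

2*sqrt(99) = 6*sqrt(11); 2*sqrt(99) = 6*sqrt(11); 2*sqrt(44) = 4*sqrt(11); sqrt(99) = 3*sqrt(11); 2*sqrt(176) = 8*sqrt(11)
Combine: (-6 - 6 - 4 - 3 + 8)·sqrt(11) = -11*sqrt(11)

-11*sqrt(11)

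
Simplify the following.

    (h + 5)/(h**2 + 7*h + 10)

Factor: h**2 + 7*h + 10 = (h + 2)*(h + 5)
Cancel the common factor (h + 5).

1/(h + 2)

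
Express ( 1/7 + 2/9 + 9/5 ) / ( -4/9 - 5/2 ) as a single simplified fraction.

Numerator: 1/7 + 2/9 + 9/5 = 682/315
Denominator: -4/9 - 5/2 = -53/18
Divide: (682/315) · (-18/53) = -1364/1855

-1364/1855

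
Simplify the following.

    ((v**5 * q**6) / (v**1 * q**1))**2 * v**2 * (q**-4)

q**6*v**10

Inside the bracket: v**4 * q**5
Raise to the power 2: v**8 * q**10
Multiply by v**2 * (q**-4): add exponents.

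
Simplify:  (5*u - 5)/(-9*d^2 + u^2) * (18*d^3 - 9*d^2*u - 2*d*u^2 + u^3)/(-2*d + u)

5*u - 5

Factor: 5*u - 5 = 5*(u - 1);  -9*d^2 + u^2 = (3*d + u)*(-3*d + u);  18*d^3 - 9*d^2*u - 2*d*u^2 + u^3 = (3*d + u)*(-3*d + u)*(-2*d + u)
Cancel the common factors (-2*d + u), (3*d + u), (-3*d + u).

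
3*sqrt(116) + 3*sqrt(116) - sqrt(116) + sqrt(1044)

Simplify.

3*sqrt(116) = 6*sqrt(29); 3*sqrt(116) = 6*sqrt(29); sqrt(116) = 2*sqrt(29); sqrt(1044) = 6*sqrt(29)
Combine: (6 + 6 - 2 + 6)·sqrt(29) = 16*sqrt(29)

16*sqrt(29)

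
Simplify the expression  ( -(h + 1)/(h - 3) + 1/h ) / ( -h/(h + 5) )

Numerator: -(h + 1)/(h - 3) + 1/h = (-h² - 3)/(h² - 3*h)
Denominator: -h/(h + 5) = -h/(h + 5)
Divide: ((-h² - 3)/(h² - 3*h)) · (-(h + 5)/h) = (h³ + 5*h² + 3*h + 15)/(h³ - 3*h²)

(h³ + 5*h² + 3*h + 15)/(h³ - 3*h²)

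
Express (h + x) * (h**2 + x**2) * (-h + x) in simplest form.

-h**4 + x**4

Telescope via difference of squares: (x+h)(x-h) = -h**2 + x**2, then repeat with the next factor.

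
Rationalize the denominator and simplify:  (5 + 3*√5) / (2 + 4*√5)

(7*√5 + 25)/38

Multiply numerator and denominator by -4*√5 + 2.
Denominator becomes -76; numerator becomes -50 - 14*√5.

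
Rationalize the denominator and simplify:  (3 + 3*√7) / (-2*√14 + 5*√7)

(6*√14 + 15*√7 + 42*√2 + 105)/119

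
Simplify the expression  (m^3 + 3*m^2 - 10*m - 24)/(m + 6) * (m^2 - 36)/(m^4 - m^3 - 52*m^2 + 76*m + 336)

Factor: m^3 + 3*m^2 - 10*m - 24 = (m + 2)*(m - 3)*(m + 4);  m^2 - 36 = (m + 6)*(m - 6);  m^4 - m^3 - 52*m^2 + 76*m + 336 = (m - 4)*(m + 2)*(m - 6)*(m + 7)
Cancel the common factors (m + 6), (m - 6), (m + 2).

(m^2 + m - 12)/(m^2 + 3*m - 28)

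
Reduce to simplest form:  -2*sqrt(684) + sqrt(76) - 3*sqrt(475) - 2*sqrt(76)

2*sqrt(684) = 12*sqrt(19); sqrt(76) = 2*sqrt(19); 3*sqrt(475) = 15*sqrt(19); 2*sqrt(76) = 4*sqrt(19)
Combine: (-12 + 2 - 15 - 4)·sqrt(19) = -29*sqrt(19)

-29*sqrt(19)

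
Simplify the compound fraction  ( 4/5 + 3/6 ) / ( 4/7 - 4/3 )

-273/160

Numerator: 4/5 + 3/6 = 13/10
Denominator: 4/7 - 4/3 = -16/21
Divide: (13/10) · (-21/16) = -273/160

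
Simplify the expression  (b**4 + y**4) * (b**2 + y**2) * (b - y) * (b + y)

b**8 - y**8

(b+y)(b-y) = b**2 - y**2; continue pairing.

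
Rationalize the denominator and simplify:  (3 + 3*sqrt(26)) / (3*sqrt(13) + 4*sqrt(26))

(-117*sqrt(2) - 9*sqrt(13) + 12*sqrt(26) + 312)/299

Multiply numerator and denominator by -3*sqrt(13) + 4*sqrt(26).
Denominator becomes 299; numerator becomes -117*sqrt(2) - 9*sqrt(13) + 12*sqrt(26) + 312.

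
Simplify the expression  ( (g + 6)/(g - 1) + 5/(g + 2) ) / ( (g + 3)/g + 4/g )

(g³ + 13*g² + 7*g)/(g³ + 8*g² + 5*g - 14)

Numerator: (g + 6)/(g - 1) + 5/(g + 2) = (g² + 13*g + 7)/(g² + g - 2)
Denominator: (g + 3)/g + 4/g = (g + 7)/g
Divide: ((g² + 13*g + 7)/(g² + g - 2)) · (g/(g + 7)) = (g³ + 13*g² + 7*g)/(g³ + 8*g² + 5*g - 14)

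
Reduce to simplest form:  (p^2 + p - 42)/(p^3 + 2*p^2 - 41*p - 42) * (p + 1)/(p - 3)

1/(p - 3)

Factor: p^2 + p - 42 = (p + 7)*(p - 6);  p^3 + 2*p^2 - 41*p - 42 = (p - 6)*(p + 1)*(p + 7)
Cancel the common factors (p + 7), (p + 1), (p - 6).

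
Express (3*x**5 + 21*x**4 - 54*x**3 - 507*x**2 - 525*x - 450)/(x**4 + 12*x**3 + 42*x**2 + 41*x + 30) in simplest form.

3*x - 15

Factor: 3*x**5 + 21*x**4 - 54*x**3 - 507*x**2 - 525*x - 450 = 3*(x - 5)*(x + 5)*(x**2 + x + 1)*(x + 6);  x**4 + 12*x**3 + 42*x**2 + 41*x + 30 = (x + 5)*(x + 6)*(x**2 + x + 1)
Cancel the common factors (x**2 + x + 1), (x + 6), (x + 5).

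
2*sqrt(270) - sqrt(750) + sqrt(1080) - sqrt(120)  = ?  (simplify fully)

5*sqrt(30)

2*sqrt(270) = 6*sqrt(30); sqrt(750) = 5*sqrt(30); sqrt(1080) = 6*sqrt(30); sqrt(120) = 2*sqrt(30)
Combine: (6 - 5 + 6 - 2)·sqrt(30) = 5*sqrt(30)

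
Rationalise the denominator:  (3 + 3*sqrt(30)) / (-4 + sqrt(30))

(15*sqrt(30) + 102)/14

Multiply numerator and denominator by -sqrt(30) - 4.
Denominator becomes -14; numerator becomes -102 - 15*sqrt(30).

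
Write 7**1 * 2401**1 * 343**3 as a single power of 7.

7**1 = 7**1; 2401**1 = 7**4; 343**3 = 7**9
Combine exponents: 7**14

7**14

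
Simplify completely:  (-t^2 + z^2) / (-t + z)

t + z

Factor z^2 - t^2 and cancel (-t + z).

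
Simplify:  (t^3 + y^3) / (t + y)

y^3 + t^3 = (t + y)(t^2 - t*y + y^2).

t^2 - t*y + y^2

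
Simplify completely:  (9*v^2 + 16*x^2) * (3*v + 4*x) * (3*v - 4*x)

81*v^4 - 256*x^4

((3*v)+(4*x))((3*v)-(4*x)) = 9*v^2 - 16*x^2; continue pairing.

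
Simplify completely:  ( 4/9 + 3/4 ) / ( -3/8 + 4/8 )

86/9

Numerator: 4/9 + 3/4 = 43/36
Denominator: -3/8 + 4/8 = 1/8
Divide: (43/36) · (8) = 86/9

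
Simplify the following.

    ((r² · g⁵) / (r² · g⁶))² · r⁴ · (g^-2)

Inside the bracket: (g^-1)
Raise to the power 2: (g^-2)
Multiply by r⁴ · (g^-2): add exponents.

r⁴/g⁴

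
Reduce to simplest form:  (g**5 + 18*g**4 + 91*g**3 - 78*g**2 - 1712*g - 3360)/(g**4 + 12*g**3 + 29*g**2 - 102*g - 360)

Factor: g**5 + 18*g**4 + 91*g**3 - 78*g**2 - 1712*g - 3360 = (g + 5)*(g + 7)*(g - 4)*(g + 6)*(g + 4);  g**4 + 12*g**3 + 29*g**2 - 102*g - 360 = (g - 3)*(g + 5)*(g + 6)*(g + 4)
Cancel the common factors (g + 4), (g + 6), (g + 5).

(g**2 + 3*g - 28)/(g - 3)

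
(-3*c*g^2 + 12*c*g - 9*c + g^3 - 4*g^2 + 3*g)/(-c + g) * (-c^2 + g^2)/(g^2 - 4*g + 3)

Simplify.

-3*c^2 - 2*c*g + g^2

Factor: -3*c*g^2 + 12*c*g - 9*c + g^3 - 4*g^2 + 3*g = (g - 3)*(g - 1)*(-3*c + g);  -c^2 + g^2 = (-c + g)*(c + g);  g^2 - 4*g + 3 = (g - 1)*(g - 3)
Cancel the common factors (g - 1), (g - 3), (-c + g).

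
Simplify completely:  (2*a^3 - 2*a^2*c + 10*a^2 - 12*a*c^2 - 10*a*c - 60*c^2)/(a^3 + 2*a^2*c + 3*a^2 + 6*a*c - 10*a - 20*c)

Factor: 2*a^3 - 2*a^2*c + 10*a^2 - 12*a*c^2 - 10*a*c - 60*c^2 = 2*(a - 3*c)*(a + 5)*(a + 2*c);  a^3 + 2*a^2*c + 3*a^2 + 6*a*c - 10*a - 20*c = (a - 2)*(a + 2*c)*(a + 5)
Cancel the common factors (a + 5), (a + 2*c).

(2*a - 6*c)/(a - 2)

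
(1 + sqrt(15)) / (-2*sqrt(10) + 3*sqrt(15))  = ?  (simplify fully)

(2*sqrt(10) + 3*sqrt(15) + 10*sqrt(6) + 45)/95

Multiply numerator and denominator by 2*sqrt(10) + 3*sqrt(15).
Denominator becomes 95; numerator becomes 2*sqrt(10) + 3*sqrt(15) + 10*sqrt(6) + 45.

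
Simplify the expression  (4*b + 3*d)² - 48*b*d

(4*b - 3*d)²

Expand the square and combine the 48*b*d term.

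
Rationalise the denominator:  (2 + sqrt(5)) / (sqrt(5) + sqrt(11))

(-5 - 2*sqrt(5) + 2*sqrt(11) + sqrt(55))/6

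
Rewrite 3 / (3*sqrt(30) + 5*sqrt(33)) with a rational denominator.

Multiply numerator and denominator by -5*sqrt(33) + 3*sqrt(30).
Denominator becomes -555; numerator becomes -15*sqrt(33) + 9*sqrt(30).

(-3*sqrt(30) + 5*sqrt(33))/185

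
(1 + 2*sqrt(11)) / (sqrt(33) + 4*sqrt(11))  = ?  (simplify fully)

(-22*sqrt(3) - sqrt(33) + 4*sqrt(11) + 88)/143

Multiply numerator and denominator by -sqrt(33) + 4*sqrt(11).
Denominator becomes 143; numerator becomes -22*sqrt(3) - sqrt(33) + 4*sqrt(11) + 88.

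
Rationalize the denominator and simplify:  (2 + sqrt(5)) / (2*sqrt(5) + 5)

sqrt(5)/5

Multiply numerator and denominator by -2*sqrt(5) + 5.
Denominator becomes 5; numerator becomes sqrt(5).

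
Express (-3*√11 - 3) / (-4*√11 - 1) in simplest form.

(9*√11 + 129)/175

Multiply numerator and denominator by -1 + 4*√11.
Denominator becomes -175; numerator becomes -129 - 9*√11.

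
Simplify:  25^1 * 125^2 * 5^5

5^13

25^1 = 5^2; 125^2 = 5^6; 5^5 = 5^5
Combine exponents: 5^13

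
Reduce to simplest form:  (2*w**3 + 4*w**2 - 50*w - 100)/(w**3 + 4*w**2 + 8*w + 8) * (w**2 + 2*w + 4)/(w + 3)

(2*w**2 - 50)/(w + 3)

Factor: 2*w**3 + 4*w**2 - 50*w - 100 = 2*(w - 5)*(w + 5)*(w + 2);  w**3 + 4*w**2 + 8*w + 8 = (w**2 + 2*w + 4)*(w + 2)
Cancel the common factors (w**2 + 2*w + 4), (w + 2).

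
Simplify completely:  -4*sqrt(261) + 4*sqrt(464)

4*sqrt(261) = 12*sqrt(29); 4*sqrt(464) = 16*sqrt(29)
Combine: (-12 + 16)·sqrt(29) = 4*sqrt(29)

4*sqrt(29)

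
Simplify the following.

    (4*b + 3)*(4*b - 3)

Difference of squares with P = 4*b, Q = 3.

16*b^2 - 9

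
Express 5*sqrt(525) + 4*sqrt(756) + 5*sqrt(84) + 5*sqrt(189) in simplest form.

74*sqrt(21)

5*sqrt(525) = 25*sqrt(21); 4*sqrt(756) = 24*sqrt(21); 5*sqrt(84) = 10*sqrt(21); 5*sqrt(189) = 15*sqrt(21)
Combine: (25 + 24 + 10 + 15)·sqrt(21) = 74*sqrt(21)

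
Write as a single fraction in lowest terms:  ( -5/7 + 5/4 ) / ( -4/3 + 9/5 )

Numerator: -5/7 + 5/4 = 15/28
Denominator: -4/3 + 9/5 = 7/15
Divide: (15/28) · (15/7) = 225/196

225/196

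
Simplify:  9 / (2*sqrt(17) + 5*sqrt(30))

Multiply numerator and denominator by -2*sqrt(17) + 5*sqrt(30).
Denominator becomes 682; numerator becomes -18*sqrt(17) + 45*sqrt(30).

(-18*sqrt(17) + 45*sqrt(30))/682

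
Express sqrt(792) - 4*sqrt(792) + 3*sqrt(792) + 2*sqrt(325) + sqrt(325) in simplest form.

sqrt(792) = 6*sqrt(22); 4*sqrt(792) = 24*sqrt(22); 3*sqrt(792) = 18*sqrt(22); 2*sqrt(325) = 10*sqrt(13); sqrt(325) = 5*sqrt(13)

15*sqrt(13)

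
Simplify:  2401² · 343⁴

7^20

2401² = 7^8; 343⁴ = 7^12
Combine exponents: 7^20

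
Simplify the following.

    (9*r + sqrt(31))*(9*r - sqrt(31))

Difference of squares with P = 9*r, Q = sqrt(31).

81*r^2 - 31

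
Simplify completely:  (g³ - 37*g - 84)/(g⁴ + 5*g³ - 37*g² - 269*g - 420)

Factor: g³ - 37*g - 84 = (g + 3)·(g - 7)·(g + 4);  g⁴ + 5*g³ - 37*g² - 269*g - 420 = (g + 3)·(g - 7)·(g + 5)·(g + 4)
Cancel the common factors (g + 4), (g + 3), (g - 7).

1/(g + 5)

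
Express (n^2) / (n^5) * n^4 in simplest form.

Quotient: (n^-3)
Multiply by n^4: add exponents.

n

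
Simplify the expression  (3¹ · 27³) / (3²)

3^8

3¹ = 3^1; 27³ = 3^9; 3² = 3^2
Combine exponents: 3^8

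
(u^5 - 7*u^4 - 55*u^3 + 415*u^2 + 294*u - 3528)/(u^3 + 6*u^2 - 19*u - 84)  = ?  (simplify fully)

u^2 - 13*u + 42

Factor: u^5 - 7*u^4 - 55*u^3 + 415*u^2 + 294*u - 3528 = (u - 6)*(u - 4)*(u + 3)*(u + 7)*(u - 7);  u^3 + 6*u^2 - 19*u - 84 = (u + 3)*(u + 7)*(u - 4)
Cancel the common factors (u + 3), (u - 4), (u + 7).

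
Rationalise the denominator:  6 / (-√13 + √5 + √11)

(-18*√13 + 42*√11 + 114*√5 + 12*√715)/211

Group as (√5 + √11) - √13; multiply by (√5 + √11) + √13, then rationalise the remaining surd.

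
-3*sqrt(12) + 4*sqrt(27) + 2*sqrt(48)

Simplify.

14*sqrt(3)

3*sqrt(12) = 6*sqrt(3); 4*sqrt(27) = 12*sqrt(3); 2*sqrt(48) = 8*sqrt(3)
Combine: (-6 + 12 + 8)·sqrt(3) = 14*sqrt(3)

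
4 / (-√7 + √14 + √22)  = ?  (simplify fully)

(-116*√7 - 4*√22 + 60*√14 + 112*√11)/391

Group as (√14 + √22) - √7; multiply by (√14 + √22) + √7, then rationalise the remaining surd.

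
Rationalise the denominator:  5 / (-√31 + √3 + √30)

(-5*√31 + 10*√30 + 145*√3 + 15*√310)/178

Group as (√3 + √30) - √31; multiply by (√3 + √30) + √31, then rationalise the remaining surd.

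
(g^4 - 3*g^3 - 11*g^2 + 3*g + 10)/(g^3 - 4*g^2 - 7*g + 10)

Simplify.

g + 1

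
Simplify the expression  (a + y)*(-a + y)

-a^2 + y^2

Product of conjugates: (P+Q)(P-Q) = P^2 - Q^2.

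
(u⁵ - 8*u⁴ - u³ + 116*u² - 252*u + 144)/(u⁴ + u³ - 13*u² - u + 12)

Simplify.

(u² - 8*u + 12)/(u + 1)

Factor: u⁵ - 8*u⁴ - u³ + 116*u² - 252*u + 144 = (u - 3)·(u - 1)·(u - 2)·(u - 6)·(u + 4);  u⁴ + u³ - 13*u² - u + 12 = (u - 3)·(u - 1)·(u + 4)·(u + 1)
Cancel the common factors (u + 4), (u - 1), (u - 3).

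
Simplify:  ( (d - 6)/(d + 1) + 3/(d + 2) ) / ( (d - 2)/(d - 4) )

(d³ - 5*d² - 5*d + 36)/(d³ + d² - 4*d - 4)

Numerator: (d - 6)/(d + 1) + 3/(d + 2) = (d² - d - 9)/(d² + 3*d + 2)
Denominator: (d - 2)/(d - 4) = (d - 2)/(d - 4)
Divide: ((d² - d - 9)/(d² + 3*d + 2)) · ((d - 4)/(d - 2)) = (d³ - 5*d² - 5*d + 36)/(d³ + d² - 4*d - 4)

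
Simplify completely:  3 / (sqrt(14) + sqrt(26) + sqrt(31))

(-12*sqrt(2821) + 27*sqrt(31) + 57*sqrt(26) + 129*sqrt(14))/1375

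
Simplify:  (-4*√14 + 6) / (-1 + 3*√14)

(-162 + 14*√14)/125

Multiply numerator and denominator by -3*√14 - 1.
Denominator becomes -125; numerator becomes -14*√14 + 162.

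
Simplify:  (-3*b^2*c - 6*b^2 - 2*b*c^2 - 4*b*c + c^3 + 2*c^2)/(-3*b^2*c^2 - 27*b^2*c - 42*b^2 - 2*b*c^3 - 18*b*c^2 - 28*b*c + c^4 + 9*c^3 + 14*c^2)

Factor: -3*b^2*c - 6*b^2 - 2*b*c^2 - 4*b*c + c^3 + 2*c^2 = (b + c)*(c + 2)*(-3*b + c);  -3*b^2*c^2 - 27*b^2*c - 42*b^2 - 2*b*c^3 - 18*b*c^2 - 28*b*c + c^4 + 9*c^3 + 14*c^2 = (-3*b + c)*(c + 7)*(c + 2)*(b + c)
Cancel the common factors (b + c), (c + 2), (-3*b + c).

1/(c + 7)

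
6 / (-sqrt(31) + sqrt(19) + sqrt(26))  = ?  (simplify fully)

(-21*sqrt(31) + 36*sqrt(26) + 57*sqrt(19) + 3*sqrt(15314))/445

Group as (sqrt(19) + sqrt(26)) - sqrt(31); multiply by (sqrt(19) + sqrt(26)) + sqrt(31), then rationalise the remaining surd.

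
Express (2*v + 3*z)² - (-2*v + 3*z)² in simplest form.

Write as f((3*z),(2*v)) - f((3*z),-(2*v)) and expand.

24*v*z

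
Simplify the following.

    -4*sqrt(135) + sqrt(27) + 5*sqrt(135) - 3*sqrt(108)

4*sqrt(135) = 12*sqrt(15); sqrt(27) = 3*sqrt(3); 5*sqrt(135) = 15*sqrt(15); 3*sqrt(108) = 18*sqrt(3)

-15*sqrt(3) + 3*sqrt(15)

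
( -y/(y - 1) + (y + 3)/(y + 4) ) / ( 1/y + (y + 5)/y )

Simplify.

(-2*y^2 - 3*y)/(y^3 + 9*y^2 + 14*y - 24)

Numerator: -y/(y - 1) + (y + 3)/(y + 4) = (-2*y - 3)/(y^2 + 3*y - 4)
Denominator: 1/y + (y + 5)/y = (y + 6)/y
Divide: ((-2*y - 3)/(y^2 + 3*y - 4)) · (y/(y + 6)) = (-2*y^2 - 3*y)/(y^3 + 9*y^2 + 14*y - 24)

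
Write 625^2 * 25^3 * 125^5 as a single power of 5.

5^29

625^2 = 5^8; 25^3 = 5^6; 125^5 = 5^15
Combine exponents: 5^29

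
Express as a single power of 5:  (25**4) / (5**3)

5**5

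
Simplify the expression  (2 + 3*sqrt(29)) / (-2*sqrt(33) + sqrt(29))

(-6*sqrt(957) - 87 - 4*sqrt(33) - 2*sqrt(29))/103

Multiply numerator and denominator by sqrt(29) + 2*sqrt(33).
Denominator becomes -103; numerator becomes 2*sqrt(29) + 4*sqrt(33) + 87 + 6*sqrt(957).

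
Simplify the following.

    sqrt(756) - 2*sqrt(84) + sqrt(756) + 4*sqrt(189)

20*sqrt(21)

sqrt(756) = 6*sqrt(21); 2*sqrt(84) = 4*sqrt(21); sqrt(756) = 6*sqrt(21); 4*sqrt(189) = 12*sqrt(21)
Combine: (6 - 4 + 6 + 12)·sqrt(21) = 20*sqrt(21)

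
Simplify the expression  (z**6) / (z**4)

z**2

Quotient: z**2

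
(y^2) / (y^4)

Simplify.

Quotient: (y^-2)

y^(-2)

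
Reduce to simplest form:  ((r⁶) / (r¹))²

r^10

Inside the bracket: r⁵
Raise to the power 2: r^10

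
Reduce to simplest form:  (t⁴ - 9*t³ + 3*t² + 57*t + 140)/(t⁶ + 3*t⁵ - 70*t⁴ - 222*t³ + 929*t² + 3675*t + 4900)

1/(t² + 12*t + 35)

Factor: t⁴ - 9*t³ + 3*t² + 57*t + 140 = (t - 5)·(t² + 3*t + 4)·(t - 7);  t⁶ + 3*t⁵ - 70*t⁴ - 222*t³ + 929*t² + 3675*t + 4900 = (t² + 3*t + 4)·(t - 7)·(t + 5)·(t - 5)·(t + 7)
Cancel the common factors (t² + 3*t + 4), (t - 7), (t - 5).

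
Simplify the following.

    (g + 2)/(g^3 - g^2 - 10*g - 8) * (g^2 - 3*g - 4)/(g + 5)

Factor: g^3 - g^2 - 10*g - 8 = (g - 4)*(g + 1)*(g + 2);  g^2 - 3*g - 4 = (g - 4)*(g + 1)
Cancel the common factors (g + 1), (g + 2), (g - 4).

1/(g + 5)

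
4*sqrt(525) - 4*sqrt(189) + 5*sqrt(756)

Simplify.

38*sqrt(21)

4*sqrt(525) = 20*sqrt(21); 4*sqrt(189) = 12*sqrt(21); 5*sqrt(756) = 30*sqrt(21)
Combine: (20 - 12 + 30)·sqrt(21) = 38*sqrt(21)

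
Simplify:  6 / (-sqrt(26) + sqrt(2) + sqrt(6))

(-9*sqrt(26) - 11*sqrt(6) - 15*sqrt(2) - 2*sqrt(78))/23

Group as (sqrt(2) + sqrt(6)) - sqrt(26); multiply by (sqrt(2) + sqrt(6)) + sqrt(26), then rationalise the remaining surd.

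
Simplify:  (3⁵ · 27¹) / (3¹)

3^7

3⁵ = 3^5; 27¹ = 3^3; 3¹ = 3^1
Combine exponents: 3^7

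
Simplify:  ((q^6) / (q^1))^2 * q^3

q^13

Inside the bracket: q^5
Raise to the power 2: q^10
Multiply by q^3: add exponents.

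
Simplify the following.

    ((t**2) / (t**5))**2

Inside the bracket: (t**-3)
Raise to the power 2: (t**-6)

t**(-6)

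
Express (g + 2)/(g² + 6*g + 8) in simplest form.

1/(g + 4)

Factor: g² + 6*g + 8 = (g + 2)·(g + 4)
Cancel the common factor (g + 2).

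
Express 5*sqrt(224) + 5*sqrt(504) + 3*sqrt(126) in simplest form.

59*sqrt(14)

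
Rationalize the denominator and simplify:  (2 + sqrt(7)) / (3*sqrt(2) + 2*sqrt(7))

Multiply numerator and denominator by -3*sqrt(2) + 2*sqrt(7).
Denominator becomes 10; numerator becomes -3*sqrt(14) - 6*sqrt(2) + 4*sqrt(7) + 14.

(-3*sqrt(14) - 6*sqrt(2) + 4*sqrt(7) + 14)/10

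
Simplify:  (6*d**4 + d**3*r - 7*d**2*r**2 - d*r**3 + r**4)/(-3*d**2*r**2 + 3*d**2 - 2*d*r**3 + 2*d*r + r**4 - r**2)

Factor: 6*d**4 + d**3*r - 7*d**2*r**2 - d*r**3 + r**4 = (-3*d + r)*(2*d + r)*(d + r)*(-d + r);  -3*d**2*r**2 + 3*d**2 - 2*d*r**3 + 2*d*r + r**4 - r**2 = (-3*d + r)*(r + 1)*(r - 1)*(d + r)
Cancel the common factors (d + r), (-3*d + r).

(-2*d**2 + d*r + r**2)/(r**2 - 1)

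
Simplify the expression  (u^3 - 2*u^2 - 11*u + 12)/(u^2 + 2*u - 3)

Factor: u^3 - 2*u^2 - 11*u + 12 = (u - 1)*(u + 3)*(u - 4);  u^2 + 2*u - 3 = (u - 1)*(u + 3)
Cancel the common factors (u + 3), (u - 1).

u - 4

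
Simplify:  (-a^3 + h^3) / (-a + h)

Factor as (a-b)(a^2+ab+b^2) with a=h, b=a.

a^2 + a*h + h^2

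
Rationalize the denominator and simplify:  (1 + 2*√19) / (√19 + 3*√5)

Multiply numerator and denominator by -3*√5 + √19.
Denominator becomes -26; numerator becomes -6*√95 - 3*√5 + √19 + 38.

(-38 - √19 + 3*√5 + 6*√95)/26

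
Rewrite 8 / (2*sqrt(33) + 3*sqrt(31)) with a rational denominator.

(-16*sqrt(33) + 24*sqrt(31))/147

Multiply numerator and denominator by -3*sqrt(31) + 2*sqrt(33).
Denominator becomes -147; numerator becomes -24*sqrt(31) + 16*sqrt(33).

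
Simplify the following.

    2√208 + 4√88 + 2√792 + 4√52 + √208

2√208 = 8*√13; 4√88 = 8*√22; 2√792 = 12*√22; 4√52 = 8*√13; √208 = 4*√13

20*√13 + 20*√22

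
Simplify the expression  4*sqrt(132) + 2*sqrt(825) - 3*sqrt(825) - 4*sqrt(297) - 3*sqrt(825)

4*sqrt(132) = 8*sqrt(33); 2*sqrt(825) = 10*sqrt(33); 3*sqrt(825) = 15*sqrt(33); 4*sqrt(297) = 12*sqrt(33); 3*sqrt(825) = 15*sqrt(33)
Combine: (8 + 10 - 15 - 12 - 15)·sqrt(33) = -24*sqrt(33)

-24*sqrt(33)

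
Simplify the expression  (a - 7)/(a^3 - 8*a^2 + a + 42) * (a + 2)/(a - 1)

1/(a^2 - 4*a + 3)

Factor: a^3 - 8*a^2 + a + 42 = (a - 3)*(a + 2)*(a - 7)
Cancel the common factors (a - 7), (a + 2).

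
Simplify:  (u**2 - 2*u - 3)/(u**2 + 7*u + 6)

(u - 3)/(u + 6)

Factor: u**2 - 2*u - 3 = (u - 3)*(u + 1);  u**2 + 7*u + 6 = (u + 1)*(u + 6)
Cancel the common factor (u + 1).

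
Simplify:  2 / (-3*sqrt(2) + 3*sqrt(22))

(sqrt(2) + sqrt(22))/30

Multiply numerator and denominator by 3*sqrt(2) + 3*sqrt(22).
Denominator becomes 180; numerator becomes 6*sqrt(2) + 6*sqrt(22).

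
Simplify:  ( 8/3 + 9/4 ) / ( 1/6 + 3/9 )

Numerator: 8/3 + 9/4 = 59/12
Denominator: 1/6 + 3/9 = 1/2
Divide: (59/12) · (2) = 59/6

59/6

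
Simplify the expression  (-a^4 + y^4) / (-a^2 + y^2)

-a^4 + y^4 factors as (-a + y)*(a + y)*(a^2 + y^2).

a^2 + y^2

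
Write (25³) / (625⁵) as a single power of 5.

5^(-14)

25³ = 5^6; 625⁵ = 5^20
Combine exponents: 5^(-14)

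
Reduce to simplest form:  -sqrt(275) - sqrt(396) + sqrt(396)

-5*sqrt(11)

sqrt(275) = 5*sqrt(11); sqrt(396) = 6*sqrt(11); sqrt(396) = 6*sqrt(11)
Combine: (-5 - 6 + 6)·sqrt(11) = -5*sqrt(11)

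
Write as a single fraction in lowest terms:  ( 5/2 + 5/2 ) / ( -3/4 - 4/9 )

Numerator: 5/2 + 5/2 = 5
Denominator: -3/4 - 4/9 = -43/36
Divide: (5) · (-36/43) = -180/43

-180/43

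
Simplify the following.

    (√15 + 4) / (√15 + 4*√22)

(-4*√15 - 15 + 4*√330 + 16*√22)/337

Multiply numerator and denominator by -4*√22 + √15.
Denominator becomes -337; numerator becomes -16*√22 - 4*√330 + 15 + 4*√15.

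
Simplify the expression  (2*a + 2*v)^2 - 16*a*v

Expand the square and combine the 16*a*v term.

4*(a - v)^2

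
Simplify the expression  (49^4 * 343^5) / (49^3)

49^4 = 7^8; 343^5 = 7^15; 49^3 = 7^6
Combine exponents: 7^17

7^17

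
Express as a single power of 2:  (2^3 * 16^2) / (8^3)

2^2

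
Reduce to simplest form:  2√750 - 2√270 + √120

6*√30

2√750 = 10*√30; 2√270 = 6*√30; √120 = 2*√30
Combine: (10 - 6 + 2)·√30 = 6*√30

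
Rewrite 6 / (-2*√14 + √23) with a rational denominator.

(-4*√14 - 2*√23)/11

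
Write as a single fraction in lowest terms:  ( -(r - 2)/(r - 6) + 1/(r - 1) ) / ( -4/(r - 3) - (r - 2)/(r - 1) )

Numerator: -(r - 2)/(r - 6) + 1/(r - 1) = (-r**2 + 4*r - 8)/(r**2 - 7*r + 6)
Denominator: -4/(r - 3) - (r - 2)/(r - 1) = (-r**2 + r - 2)/(r**2 - 4*r + 3)
Divide: ((-r**2 + 4*r - 8)/(r**2 - 7*r + 6)) · ((r**2 - 4*r + 3)/(-r**2 + r - 2)) = (r**3 - 7*r**2 + 20*r - 24)/(r**3 - 7*r**2 + 8*r - 12)

(r**3 - 7*r**2 + 20*r - 24)/(r**3 - 7*r**2 + 8*r - 12)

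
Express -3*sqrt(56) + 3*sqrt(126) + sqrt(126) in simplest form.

6*sqrt(14)

3*sqrt(56) = 6*sqrt(14); 3*sqrt(126) = 9*sqrt(14); sqrt(126) = 3*sqrt(14)
Combine: (-6 + 9 + 3)·sqrt(14) = 6*sqrt(14)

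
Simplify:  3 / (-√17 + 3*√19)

Multiply numerator and denominator by √17 + 3*√19.
Denominator becomes 154; numerator becomes 3*√17 + 9*√19.

(3*√17 + 9*√19)/154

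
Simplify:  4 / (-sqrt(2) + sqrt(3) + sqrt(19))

Group as (sqrt(3) + sqrt(19)) - sqrt(2); multiply by (sqrt(3) + sqrt(19)) + sqrt(2), then rationalise the remaining surd.

(-18*sqrt(3) - 2*sqrt(114) + 20*sqrt(2) + 14*sqrt(19))/43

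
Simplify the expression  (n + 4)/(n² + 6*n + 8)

1/(n + 2)

Factor: n² + 6*n + 8 = (n + 4)·(n + 2)
Cancel the common factor (n + 4).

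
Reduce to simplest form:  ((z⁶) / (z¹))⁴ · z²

z^22

Inside the bracket: z⁵
Raise to the power 4: z^20
Multiply by z²: add exponents.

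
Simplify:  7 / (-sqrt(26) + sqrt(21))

Multiply numerator and denominator by sqrt(21) + sqrt(26).
Denominator becomes -5; numerator becomes 7*sqrt(21) + 7*sqrt(26).

(-7*sqrt(26) - 7*sqrt(21))/5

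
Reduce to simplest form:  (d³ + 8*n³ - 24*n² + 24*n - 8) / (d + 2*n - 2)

d² - 2*d*n + 2*d + 4*n² - 8*n + 4

d^3 + (2*n - 2)^3 = (d + 2*n - 2)(d² - 2*d*n + 2*d + 4*n² - 8*n + 4).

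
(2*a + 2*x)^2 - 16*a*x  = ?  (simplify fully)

After expansion: 4*a^2 - 8*a*x + 4*x^2 — a perfect-square trinomial.

4*(a - x)^2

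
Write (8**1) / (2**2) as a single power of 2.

2**1

8**1 = 2**3; 2**2 = 2**2
Combine exponents: 2**1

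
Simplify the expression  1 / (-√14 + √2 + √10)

(√14 + 3*√10 + 11*√2 + 2*√70)/38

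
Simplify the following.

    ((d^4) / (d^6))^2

d^(-4)

Inside the bracket: (d^-2)
Raise to the power 2: (d^-4)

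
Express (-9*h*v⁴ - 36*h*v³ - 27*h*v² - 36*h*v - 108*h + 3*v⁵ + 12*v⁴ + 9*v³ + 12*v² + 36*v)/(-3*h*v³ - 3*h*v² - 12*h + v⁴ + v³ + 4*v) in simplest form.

3*v + 9

Factor: -9*h*v⁴ - 36*h*v³ - 27*h*v² - 36*h*v - 108*h + 3*v⁵ + 12*v⁴ + 9*v³ + 12*v² + 36*v = 3·(v + 3)·(-3*h + v)·(v² - v + 2)·(v + 2);  -3*h*v³ - 3*h*v² - 12*h + v⁴ + v³ + 4*v = (-3*h + v)·(v² - v + 2)·(v + 2)
Cancel the common factors (v² - v + 2), (v + 2), (-3*h + v).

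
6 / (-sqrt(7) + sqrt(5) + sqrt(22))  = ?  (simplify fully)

Group as (sqrt(5) + sqrt(22)) - sqrt(7); multiply by (sqrt(5) + sqrt(22)) + sqrt(7), then rationalise the remaining surd.

(-30*sqrt(7) - 15*sqrt(22) + 36*sqrt(5) + 3*sqrt(770))/10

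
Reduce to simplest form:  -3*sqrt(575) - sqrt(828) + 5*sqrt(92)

-11*sqrt(23)

3*sqrt(575) = 15*sqrt(23); sqrt(828) = 6*sqrt(23); 5*sqrt(92) = 10*sqrt(23)
Combine: (-15 - 6 + 10)·sqrt(23) = -11*sqrt(23)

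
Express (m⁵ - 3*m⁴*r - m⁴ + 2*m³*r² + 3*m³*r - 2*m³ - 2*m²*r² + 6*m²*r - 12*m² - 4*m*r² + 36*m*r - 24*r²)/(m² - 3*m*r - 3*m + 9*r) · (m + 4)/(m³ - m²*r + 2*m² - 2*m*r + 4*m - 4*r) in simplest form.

(-m² + 2*m*r - 4*m + 8*r)/(-m + 3*r)

Factor: m⁵ - 3*m⁴*r - m⁴ + 2*m³*r² + 3*m³*r - 2*m³ - 2*m²*r² + 6*m²*r - 12*m² - 4*m*r² + 36*m*r - 24*r² = (m² + 2*m + 4)·(m - 3)·(m - 2*r)·(m - r);  m² - 3*m*r - 3*m + 9*r = (m - 3*r)·(m - 3);  m³ - m²*r + 2*m² - 2*m*r + 4*m - 4*r = (m² + 2*m + 4)·(m - r)
Cancel the common factors (m² + 2*m + 4), (m - 3), (m - r).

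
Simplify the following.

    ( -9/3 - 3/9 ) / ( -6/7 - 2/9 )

Numerator: -9/3 - 3/9 = -10/3
Denominator: -6/7 - 2/9 = -68/63
Divide: (-10/3) · (-63/68) = 105/34

105/34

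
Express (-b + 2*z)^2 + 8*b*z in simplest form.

(b + 2*z)^2

Expand the square and combine the 8*b*z term.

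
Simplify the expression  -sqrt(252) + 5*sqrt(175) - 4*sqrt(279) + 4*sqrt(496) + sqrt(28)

4*sqrt(31) + 21*sqrt(7)

sqrt(252) = 6*sqrt(7); 5*sqrt(175) = 25*sqrt(7); 4*sqrt(279) = 12*sqrt(31); 4*sqrt(496) = 16*sqrt(31); sqrt(28) = 2*sqrt(7)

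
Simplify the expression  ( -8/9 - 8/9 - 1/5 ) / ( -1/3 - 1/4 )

Numerator: -8/9 - 8/9 - 1/5 = -89/45
Denominator: -1/3 - 1/4 = -7/12
Divide: (-89/45) · (-12/7) = 356/105

356/105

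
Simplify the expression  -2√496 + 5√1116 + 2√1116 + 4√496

50*√31

2√496 = 8*√31; 5√1116 = 30*√31; 2√1116 = 12*√31; 4√496 = 16*√31
Combine: (-8 + 30 + 12 + 16)·√31 = 50*√31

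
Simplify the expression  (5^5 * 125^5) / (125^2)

5^5 = 5^5; 125^5 = 5^15; 125^2 = 5^6
Combine exponents: 5^14

5^14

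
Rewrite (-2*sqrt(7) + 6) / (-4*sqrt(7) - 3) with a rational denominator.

(-30*sqrt(7) + 74)/103

Multiply numerator and denominator by -3 + 4*sqrt(7).
Denominator becomes -103; numerator becomes -74 + 30*sqrt(7).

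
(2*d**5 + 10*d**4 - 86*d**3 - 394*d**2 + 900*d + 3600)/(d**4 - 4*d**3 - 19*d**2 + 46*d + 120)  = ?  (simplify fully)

(2*d**2 + 22*d + 60)/(d + 2)

Factor: 2*d**5 + 10*d**4 - 86*d**3 - 394*d**2 + 900*d + 3600 = 2*(d - 5)*(d - 4)*(d + 3)*(d + 5)*(d + 6);  d**4 - 4*d**3 - 19*d**2 + 46*d + 120 = (d + 2)*(d - 4)*(d + 3)*(d - 5)
Cancel the common factors (d - 5), (d + 3), (d - 4).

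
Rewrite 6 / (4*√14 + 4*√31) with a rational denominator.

(-3*√14 + 3*√31)/34

Multiply numerator and denominator by -4*√31 + 4*√14.
Denominator becomes -272; numerator becomes -24*√31 + 24*√14.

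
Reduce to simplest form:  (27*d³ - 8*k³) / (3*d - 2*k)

Apply the difference-of-cubes factorisation and cancel (3*d - 2*k).

9*d² + 6*d*k + 4*k²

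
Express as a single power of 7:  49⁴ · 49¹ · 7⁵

49⁴ = 7^8; 49¹ = 7^2; 7⁵ = 7^5
Combine exponents: 7^15

7^15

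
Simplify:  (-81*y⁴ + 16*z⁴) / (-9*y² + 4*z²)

9*y² + 4*z²

-81*y⁴ + 16*z⁴ factors as -(3*y - 2*z)*(3*y + 2*z)*(9*y² + 4*z²).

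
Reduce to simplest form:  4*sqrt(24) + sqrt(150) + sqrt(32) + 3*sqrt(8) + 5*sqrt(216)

10*sqrt(2) + 43*sqrt(6)

4*sqrt(24) = 8*sqrt(6); sqrt(150) = 5*sqrt(6); sqrt(32) = 4*sqrt(2); 3*sqrt(8) = 6*sqrt(2); 5*sqrt(216) = 30*sqrt(6)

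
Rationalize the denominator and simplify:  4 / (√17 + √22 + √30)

Group as (√17 + √30) + √22; multiply by (√17 + √30) - √22, then rationalise the remaining surd.

(-16*√2805 + 36*√30 + 100*√22 + 140*√17)/1415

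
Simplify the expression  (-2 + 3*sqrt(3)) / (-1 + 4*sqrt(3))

Multiply numerator and denominator by -4*sqrt(3) - 1.
Denominator becomes -47; numerator becomes -34 + 5*sqrt(3).

(-5*sqrt(3) + 34)/47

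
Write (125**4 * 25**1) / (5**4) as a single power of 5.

125**4 = 5**12; 25**1 = 5**2; 5**4 = 5**4
Combine exponents: 5**10

5**10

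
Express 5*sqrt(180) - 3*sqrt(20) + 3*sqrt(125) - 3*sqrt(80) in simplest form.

5*sqrt(180) = 30*sqrt(5); 3*sqrt(20) = 6*sqrt(5); 3*sqrt(125) = 15*sqrt(5); 3*sqrt(80) = 12*sqrt(5)
Combine: (30 - 6 + 15 - 12)·sqrt(5) = 27*sqrt(5)

27*sqrt(5)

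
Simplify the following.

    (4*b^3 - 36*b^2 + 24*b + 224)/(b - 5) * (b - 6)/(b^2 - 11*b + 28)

(4*b^2 - 16*b - 48)/(b - 5)

Factor: 4*b^3 - 36*b^2 + 24*b + 224 = 4*(b - 4)*(b - 7)*(b + 2);  b^2 - 11*b + 28 = (b - 7)*(b - 4)
Cancel the common factors (b - 4), (b - 7).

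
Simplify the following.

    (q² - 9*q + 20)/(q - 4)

Factor: q² - 9*q + 20 = (q - 4)·(q - 5)
Cancel the common factor (q - 4).

q - 5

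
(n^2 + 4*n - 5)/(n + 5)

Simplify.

n - 1

Factor: n^2 + 4*n - 5 = (n - 1)*(n + 5)
Cancel the common factor (n + 5).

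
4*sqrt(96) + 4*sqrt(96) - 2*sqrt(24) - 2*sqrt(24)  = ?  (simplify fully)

24*sqrt(6)

4*sqrt(96) = 16*sqrt(6); 4*sqrt(96) = 16*sqrt(6); 2*sqrt(24) = 4*sqrt(6); 2*sqrt(24) = 4*sqrt(6)
Combine: (16 + 16 - 4 - 4)·sqrt(6) = 24*sqrt(6)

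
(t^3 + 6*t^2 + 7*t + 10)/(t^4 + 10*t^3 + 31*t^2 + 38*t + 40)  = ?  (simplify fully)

1/(t + 4)

Factor: t^3 + 6*t^2 + 7*t + 10 = (t + 5)*(t^2 + t + 2);  t^4 + 10*t^3 + 31*t^2 + 38*t + 40 = (t + 4)*(t + 5)*(t^2 + t + 2)
Cancel the common factors (t^2 + t + 2), (t + 5).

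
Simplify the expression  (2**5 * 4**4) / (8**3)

2**4

2**5 = 2**5; 4**4 = 2**8; 8**3 = 2**9
Combine exponents: 2**4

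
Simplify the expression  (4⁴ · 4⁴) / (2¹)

4⁴ = 2^8; 4⁴ = 2^8; 2¹ = 2^1
Combine exponents: 2^15

2^15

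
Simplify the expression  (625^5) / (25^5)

5^10

625^5 = 5^20; 25^5 = 5^10
Combine exponents: 5^10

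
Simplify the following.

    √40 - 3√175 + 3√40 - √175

-20*√7 + 8*√10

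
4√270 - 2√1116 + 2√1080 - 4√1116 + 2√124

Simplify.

4√270 = 12*√30; 2√1116 = 12*√31; 2√1080 = 12*√30; 4√1116 = 24*√31; 2√124 = 4*√31

-32*√31 + 24*√30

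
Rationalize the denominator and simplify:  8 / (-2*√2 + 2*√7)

Multiply numerator and denominator by 2*√2 + 2*√7.
Denominator becomes 20; numerator becomes 16*√2 + 16*√7.

(4*√2 + 4*√7)/5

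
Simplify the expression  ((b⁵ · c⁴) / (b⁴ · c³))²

b²*c²

Inside the bracket: b¹ · c¹
Raise to the power 2: b² · c²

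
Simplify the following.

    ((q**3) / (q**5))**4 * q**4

Inside the bracket: (q**-2)
Raise to the power 4: (q**-8)
Multiply by q**4: add exponents.

q**(-4)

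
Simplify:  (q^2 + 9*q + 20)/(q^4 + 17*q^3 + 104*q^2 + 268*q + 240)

1/(q^2 + 8*q + 12)

Factor: q^2 + 9*q + 20 = (q + 5)*(q + 4);  q^4 + 17*q^3 + 104*q^2 + 268*q + 240 = (q + 2)*(q + 4)*(q + 5)*(q + 6)
Cancel the common factors (q + 4), (q + 5).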